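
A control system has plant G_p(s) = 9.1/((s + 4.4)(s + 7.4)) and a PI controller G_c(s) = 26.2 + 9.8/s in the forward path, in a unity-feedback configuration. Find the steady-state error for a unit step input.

The open loop G_c(s)G_p(s) has a pole at the origin (type 1), so the static position error constant is infinite and e_ss = 1/(1+∞) = 0.

0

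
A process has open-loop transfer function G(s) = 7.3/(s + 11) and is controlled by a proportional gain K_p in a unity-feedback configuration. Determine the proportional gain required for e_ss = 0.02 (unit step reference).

K_p = 73.8

For a type-0 loop with proportional control, e_ss = 1/(1 + K_p·G(0)).
G(0) = 0.6636. Require 1/(1 + K_p·0.6636) = 0.02, so 1 + 0.6636·K_p = 50.
K_p = (50 − 1)/0.6636 = 73.8.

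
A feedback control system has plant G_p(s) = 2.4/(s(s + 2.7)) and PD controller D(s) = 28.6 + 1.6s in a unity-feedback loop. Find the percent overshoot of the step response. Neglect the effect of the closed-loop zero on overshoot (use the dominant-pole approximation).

Forward path: (28.6 + 1.6s)·2.4/(s(s+2.7)). The closed-loop characteristic equation is s² + (2.7 + 2.4·1.6)s + 2.4·28.6 = 0.
That is s² + 6.54s + 68.64 = 0, so ω_n = 8.285 rad/s and ζ = 6.54/(2·8.285) = 0.3947.
%OS = 100·exp(−πζ/√(1−ζ²)) = 25.9%.

25.9%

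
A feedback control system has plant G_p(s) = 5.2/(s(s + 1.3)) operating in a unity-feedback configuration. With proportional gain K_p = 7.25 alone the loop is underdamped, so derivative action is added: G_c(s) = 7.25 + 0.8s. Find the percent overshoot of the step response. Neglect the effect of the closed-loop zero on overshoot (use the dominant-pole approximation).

21%

Forward path: (7.25 + 0.8s)·5.2/(s(s+1.3)). The closed-loop characteristic equation is s² + (1.3 + 5.2·0.8)s + 5.2·7.25 = 0.
That is s² + 5.46s + 37.7 = 0, so ω_n = 6.14 rad/s and ζ = 5.46/(2·6.14) = 0.4446.
%OS = 100·exp(−πζ/√(1−ζ²)) = 21%.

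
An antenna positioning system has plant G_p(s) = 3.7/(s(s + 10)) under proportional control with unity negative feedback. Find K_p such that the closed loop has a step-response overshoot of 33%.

From %OS = 100·exp(−πζ/√(1−ζ²)) = 33%, ζ = −ln(0.33)/√(π²+ln²(0.33)) = 0.3328.
Characteristic equation s² + 10s + 3.7K_p = 0 gives ζ = 10/(2√(3.7K_p)).
Setting ζ = 0.3328: √(3.7K_p) = 10/(2·0.3328) = 15.02, so K_p = 225.7/3.7 = 61.

K_p = 61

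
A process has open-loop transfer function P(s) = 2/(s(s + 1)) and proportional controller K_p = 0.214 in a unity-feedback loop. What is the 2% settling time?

T_s ≈ 8 s

Closed-loop characteristic equation: s² + 1s + 0.428 = 0, so ω_n = 0.6542 rad/s and ζ = 1/(2·0.6542) = 0.7643.
2% settling time T_s ≈ 4/(ζω_n) = 4/0.5 = 8 s.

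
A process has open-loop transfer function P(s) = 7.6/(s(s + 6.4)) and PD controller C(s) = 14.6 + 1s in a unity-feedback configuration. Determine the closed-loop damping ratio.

Forward path: (14.6 + 1s)·7.6/(s(s+6.4)). The closed-loop characteristic equation is s² + (6.4 + 7.6·1)s + 7.6·14.6 = 0.
That is s² + 14s + 111 = 0, so ω_n = 10.53 rad/s and ζ = 14/(2·10.53) = 0.6645.

ζ = 0.665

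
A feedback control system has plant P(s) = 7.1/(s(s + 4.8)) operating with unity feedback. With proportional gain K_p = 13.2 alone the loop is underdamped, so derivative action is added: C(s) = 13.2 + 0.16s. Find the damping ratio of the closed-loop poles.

Forward path: (13.2 + 0.16s)·7.1/(s(s+4.8)). The closed-loop characteristic equation is s² + (4.8 + 7.1·0.16)s + 7.1·13.2 = 0.
That is s² + 5.936s + 93.72 = 0, so ω_n = 9.681 rad/s and ζ = 5.936/(2·9.681) = 0.3066.

ζ = 0.307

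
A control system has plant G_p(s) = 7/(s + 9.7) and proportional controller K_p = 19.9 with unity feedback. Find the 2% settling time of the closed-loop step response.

Closed-loop transfer function: T(s) = K_p·G_p(s)/(1 + K_p·G_p(s)) = 139.3/(s + 9.7 + 139.3) = 139.3/(s + 149).
Time constant τ = 1/149 = 0.006711 s, so the 2% settling time is about 4τ = 0.0268 s.

T_s ≈ 0.0268 s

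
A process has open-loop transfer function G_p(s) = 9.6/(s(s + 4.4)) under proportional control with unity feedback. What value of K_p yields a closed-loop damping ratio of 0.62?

K_p = 1.31

Closed-loop characteristic equation: s² + 4.4s + K_p·9.6 = 0.
So ω_n = √(9.6K_p) and 2ζω_n = 4.4, giving ζ = 4.4/(2√(9.6K_p)).
Setting ζ = 0.62: √(9.6K_p) = 4.4/(2·0.62) = 3.548, so K_p = 12.59/9.6 = 1.31.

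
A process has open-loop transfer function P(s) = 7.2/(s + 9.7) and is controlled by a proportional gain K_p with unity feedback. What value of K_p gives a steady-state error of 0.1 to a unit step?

K_p = 12.1

Steady-state error for a unit step on this type-0 loop is 1/(1 + K_p·P(0)).
P(0) = 0.7423. Require 1/(1 + K_p·0.7423) = 0.1, so 1 + 0.7423·K_p = 10.
K_p = (10 − 1)/0.7423 = 12.1.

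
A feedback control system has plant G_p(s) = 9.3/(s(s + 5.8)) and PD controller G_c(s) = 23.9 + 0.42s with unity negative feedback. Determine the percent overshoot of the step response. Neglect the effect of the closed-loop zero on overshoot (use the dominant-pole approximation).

33.9%

Forward path: (23.9 + 0.42s)·9.3/(s(s+5.8)). The closed-loop characteristic equation is s² + (5.8 + 9.3·0.42)s + 9.3·23.9 = 0.
That is s² + 9.706s + 222.3 = 0, so ω_n = 14.91 rad/s and ζ = 9.706/(2·14.91) = 0.3255.
%OS = 100·exp(−πζ/√(1−ζ²)) = 33.9%.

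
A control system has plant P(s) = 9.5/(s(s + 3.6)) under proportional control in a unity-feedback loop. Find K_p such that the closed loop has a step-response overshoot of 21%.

K_p = 1.72

From %OS = 100·exp(−πζ/√(1−ζ²)) = 21%, ζ = −ln(0.21)/√(π²+ln²(0.21)) = 0.4449.
Characteristic equation s² + 3.6s + 9.5K_p = 0 gives ζ = 3.6/(2√(9.5K_p)).
Setting ζ = 0.4449: √(9.5K_p) = 3.6/(2·0.4449) = 4.046, so K_p = 16.37/9.5 = 1.72.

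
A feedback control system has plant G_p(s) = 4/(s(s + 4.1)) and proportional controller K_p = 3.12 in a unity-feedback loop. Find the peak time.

T_p = 1.09 s

Closed-loop characteristic equation: s² + 4.1s + 12.48 = 0, so ω_n = 3.533 rad/s and ζ = 4.1/(2·3.533) = 0.5803.
Damped frequency ω_d = ω_n√(1−ζ²) = 2.877 rad/s, so peak time T_p = π/ω_d = 1.09 s.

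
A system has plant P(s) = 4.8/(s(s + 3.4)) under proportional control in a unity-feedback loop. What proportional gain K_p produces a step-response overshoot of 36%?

From %OS = 100·exp(−πζ/√(1−ζ²)) = 36%, ζ = −ln(0.36)/√(π²+ln²(0.36)) = 0.3093.
Characteristic equation s² + 3.4s + 4.8K_p = 0 gives ζ = 3.4/(2√(4.8K_p)).
Setting ζ = 0.3093: √(4.8K_p) = 3.4/(2·0.3093) = 5.497, so K_p = 30.22/4.8 = 6.3.

K_p = 6.3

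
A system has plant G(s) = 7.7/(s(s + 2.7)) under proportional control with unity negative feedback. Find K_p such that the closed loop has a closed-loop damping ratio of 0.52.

Closed-loop characteristic equation: s² + 2.7s + K_p·7.7 = 0.
So ω_n = √(7.7K_p) and 2ζω_n = 2.7, giving ζ = 2.7/(2√(7.7K_p)).
Setting ζ = 0.52: √(7.7K_p) = 2.7/(2·0.52) = 2.596, so K_p = 6.74/7.7 = 0.875.

K_p = 0.875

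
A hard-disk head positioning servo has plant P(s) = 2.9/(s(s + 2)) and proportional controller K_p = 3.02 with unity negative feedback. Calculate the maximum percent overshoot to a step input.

32.4%

The closed-loop denominator s² + 2s + 8.758 gives ω_n = √8.758 = 2.959 and ζ = 2/(2ω_n) = 0.3379.
%OS = 100·exp(−πζ/√(1−ζ²)) = 100·exp(−π·0.3379/√0.8858) = 32.4%.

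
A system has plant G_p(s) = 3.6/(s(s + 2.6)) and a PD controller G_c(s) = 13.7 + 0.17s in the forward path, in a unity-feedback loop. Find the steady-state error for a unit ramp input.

The loop has one pole at the origin (type 1). Velocity error constant K_v = lim_{s→0} s·G_c(s)G_p(s) = 13.7·3.6/2.6 = 18.97.
Steady-state error to a unit ramp: e_ss = 1/K_v = 0.0527.

0.0527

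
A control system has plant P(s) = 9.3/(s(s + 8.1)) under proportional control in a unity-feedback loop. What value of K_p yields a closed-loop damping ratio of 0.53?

K_p = 6.28

Closed-loop characteristic equation: s² + 8.1s + K_p·9.3 = 0.
So ω_n = √(9.3K_p) and 2ζω_n = 8.1, giving ζ = 8.1/(2√(9.3K_p)).
Setting ζ = 0.53: √(9.3K_p) = 8.1/(2·0.53) = 7.642, so K_p = 58.39/9.3 = 6.28.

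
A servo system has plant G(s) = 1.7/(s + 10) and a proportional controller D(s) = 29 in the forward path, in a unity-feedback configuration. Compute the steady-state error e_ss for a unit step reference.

0.169

The loop is type 0. Static position error constant K_pos = D(0)·G(0) = 29·0.17 = 4.93.
Steady-state error to a unit step: e_ss = 1/(1+K_pos) = 1/5.93 = 0.169.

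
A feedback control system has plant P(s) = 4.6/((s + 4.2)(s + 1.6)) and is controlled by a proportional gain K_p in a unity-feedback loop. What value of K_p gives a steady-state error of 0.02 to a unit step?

K_p = 71.6

For a type-0 loop with proportional control, e_ss = 1/(1 + K_p·P(0)).
P(0) = 0.6845. Require 1/(1 + K_p·0.6845) = 0.02, so 1 + 0.6845·K_p = 50.
K_p = (50 − 1)/0.6845 = 71.6.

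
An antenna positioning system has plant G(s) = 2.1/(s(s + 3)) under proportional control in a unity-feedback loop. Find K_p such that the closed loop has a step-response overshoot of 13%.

K_p = 3.61

From %OS = 100·exp(−πζ/√(1−ζ²)) = 13%, ζ = −ln(0.13)/√(π²+ln²(0.13)) = 0.5446.
Characteristic equation s² + 3s + 2.1K_p = 0 gives ζ = 3/(2√(2.1K_p)).
Setting ζ = 0.5446: √(2.1K_p) = 3/(2·0.5446) = 2.754, so K_p = 7.585/2.1 = 3.61.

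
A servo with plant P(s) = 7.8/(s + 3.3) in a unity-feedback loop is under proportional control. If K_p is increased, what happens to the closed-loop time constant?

Closed-loop pole is at s = −(3.3+K_p·7.8); larger K_p moves it further left, so τ = 1/(3.3+K_p·7.8) decreases.

decrease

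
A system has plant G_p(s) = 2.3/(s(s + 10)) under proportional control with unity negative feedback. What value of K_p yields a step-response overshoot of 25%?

From %OS = 100·exp(−πζ/√(1−ζ²)) = 25%, ζ = −ln(0.25)/√(π²+ln²(0.25)) = 0.4037.
Characteristic equation s² + 10s + 2.3K_p = 0 gives ζ = 10/(2√(2.3K_p)).
Setting ζ = 0.4037: √(2.3K_p) = 10/(2·0.4037) = 12.39, so K_p = 153.4/2.3 = 66.7.

K_p = 66.7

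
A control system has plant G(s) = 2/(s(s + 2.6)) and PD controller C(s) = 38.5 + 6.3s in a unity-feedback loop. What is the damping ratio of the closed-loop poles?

Forward path: (38.5 + 6.3s)·2/(s(s+2.6)). The closed-loop characteristic equation is s² + (2.6 + 2·6.3)s + 2·38.5 = 0.
That is s² + 15.2s + 77 = 0, so ω_n = 8.775 rad/s and ζ = 15.2/(2·8.775) = 0.8661.

ζ = 0.866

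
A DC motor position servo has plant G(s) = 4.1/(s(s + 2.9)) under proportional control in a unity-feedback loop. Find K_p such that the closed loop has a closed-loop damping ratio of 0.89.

K_p = 0.647

Closed-loop characteristic equation: s² + 2.9s + K_p·4.1 = 0.
So ω_n = √(4.1K_p) and 2ζω_n = 2.9, giving ζ = 2.9/(2√(4.1K_p)).
Setting ζ = 0.89: √(4.1K_p) = 2.9/(2·0.89) = 1.629, so K_p = 2.654/4.1 = 0.647.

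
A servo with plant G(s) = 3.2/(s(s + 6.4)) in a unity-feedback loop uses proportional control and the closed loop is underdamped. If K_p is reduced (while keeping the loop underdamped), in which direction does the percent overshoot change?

decrease

ζ = 6.4/(2√(3.2K_p)) rises as K_p falls; higher damping means less overshoot.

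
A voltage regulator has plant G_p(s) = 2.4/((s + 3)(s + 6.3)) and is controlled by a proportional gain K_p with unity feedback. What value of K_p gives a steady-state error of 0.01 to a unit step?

K_p = 780

For a type-0 loop with proportional control, e_ss = 1/(1 + K_p·G_p(0)).
G_p(0) = 0.127. Require 1/(1 + K_p·0.127) = 0.01, so 1 + 0.127·K_p = 100.
K_p = (100 − 1)/0.127 = 780.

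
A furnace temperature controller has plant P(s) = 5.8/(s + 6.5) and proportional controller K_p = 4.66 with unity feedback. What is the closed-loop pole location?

Closed-loop transfer function: T(s) = K_p·P(s)/(1 + K_p·P(s)) = 27.03/(s + 6.5 + 27.03) = 27.03/(s + 33.53).
The closed-loop pole is at s = −33.53.

s = -33.53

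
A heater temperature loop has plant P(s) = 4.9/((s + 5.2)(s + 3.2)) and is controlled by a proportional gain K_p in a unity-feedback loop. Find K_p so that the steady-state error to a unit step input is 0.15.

K_p = 19.2

The loop is type 0, so e_ss(step) = 1/(1 + K_pos) with K_pos = K_p·P(0).
P(0) = 0.2945. Require 1/(1 + K_p·0.2945) = 0.15, so 1 + 0.2945·K_p = 6.667.
K_p = (6.667 − 1)/0.2945 = 19.2.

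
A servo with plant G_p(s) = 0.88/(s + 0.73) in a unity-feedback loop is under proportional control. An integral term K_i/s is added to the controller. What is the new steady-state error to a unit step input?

Adding integral action puts a pole at s = 0 in the forward path, raising the system type to 1; a type-1 loop has zero steady-state error to a step.

0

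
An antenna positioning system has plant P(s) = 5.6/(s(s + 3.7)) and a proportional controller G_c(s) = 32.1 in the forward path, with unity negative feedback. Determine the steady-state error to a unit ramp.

0.0206

The loop has one pole at the origin (type 1). Velocity error constant K_v = lim_{s→0} s·G_c(s)P(s) = 32.1·5.6/3.7 = 48.58.
Steady-state error to a unit ramp: e_ss = 1/K_v = 0.0206.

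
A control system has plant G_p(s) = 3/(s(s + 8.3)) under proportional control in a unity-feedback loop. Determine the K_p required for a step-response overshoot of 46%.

K_p = 99.7

From %OS = 100·exp(−πζ/√(1−ζ²)) = 46%, ζ = −ln(0.46)/√(π²+ln²(0.46)) = 0.24.
Characteristic equation s² + 8.3s + 3K_p = 0 gives ζ = 8.3/(2√(3K_p)).
Setting ζ = 0.24: √(3K_p) = 8.3/(2·0.24) = 17.29, so K_p = 299.1/3 = 99.7.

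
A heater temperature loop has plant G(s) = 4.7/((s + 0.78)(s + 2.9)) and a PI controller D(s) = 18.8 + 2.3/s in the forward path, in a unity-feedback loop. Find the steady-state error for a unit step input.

0

The open loop D(s)G(s) has a pole at the origin (type 1), so the static position error constant is infinite and e_ss = 1/(1+∞) = 0.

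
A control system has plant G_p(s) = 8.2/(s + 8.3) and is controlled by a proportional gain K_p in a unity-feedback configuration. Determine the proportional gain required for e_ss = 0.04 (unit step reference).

The loop is type 0, so e_ss(step) = 1/(1 + K_pos) with K_pos = K_p·G_p(0).
G_p(0) = 0.988. Require 1/(1 + K_p·0.988) = 0.04, so 1 + 0.988·K_p = 25.
K_p = (25 − 1)/0.988 = 24.3.

K_p = 24.3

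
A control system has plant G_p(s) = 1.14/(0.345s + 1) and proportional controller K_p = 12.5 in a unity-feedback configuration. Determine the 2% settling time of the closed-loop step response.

Closed loop: T(s) = K_p·G_p/(1+K_p·G_p) = 14.25/(0.345s + 1 + 14.25), with pole at s = −(1 + 14.25)/0.345 = −44.2.
τ = 1/44.2 = 0.02262 s, so 2% settling time ≈ 4τ = 0.0905 s.

T_s ≈ 0.0905 s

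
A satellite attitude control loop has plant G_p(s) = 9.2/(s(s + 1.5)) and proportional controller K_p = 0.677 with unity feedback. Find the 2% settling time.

Closed-loop characteristic equation: s² + 1.5s + 6.228 = 0, so ω_n = 2.496 rad/s and ζ = 1.5/(2·2.496) = 0.3005.
2% settling time T_s ≈ 4/(ζω_n) = 4/0.75 = 5.33 s.

T_s ≈ 5.33 s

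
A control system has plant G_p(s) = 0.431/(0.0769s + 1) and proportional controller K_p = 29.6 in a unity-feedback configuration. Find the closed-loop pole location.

s = -178.9

Closed loop: T(s) = K_p·G_p/(1+K_p·G_p) = 12.76/(0.0769s + 1 + 12.76), with pole at s = −(1 + 12.76)/0.0769 = −178.9.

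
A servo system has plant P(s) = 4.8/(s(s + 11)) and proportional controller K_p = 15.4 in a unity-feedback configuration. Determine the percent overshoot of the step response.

From 1 + K_pP(s) = 0: s² + 11s + 73.92 = 0 ⇒ ω_n = 8.598, ζ = 0.6397.
%OS = 100·exp(−πζ/√(1−ζ²)) = 100·exp(−π·0.6397/√0.5908) = 7.32%.

7.32%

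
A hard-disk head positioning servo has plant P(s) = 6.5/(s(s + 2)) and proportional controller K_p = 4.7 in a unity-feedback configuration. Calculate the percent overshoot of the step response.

56.1%

Closed-loop characteristic equation: s² + 2s + 30.55 = 0, so ω_n = 5.527 rad/s and ζ = 2/(2·5.527) = 0.1809.
%OS = 100·exp(−πζ/√(1−ζ²)) = 100·exp(−π·0.1809/√0.9673) = 56.1%.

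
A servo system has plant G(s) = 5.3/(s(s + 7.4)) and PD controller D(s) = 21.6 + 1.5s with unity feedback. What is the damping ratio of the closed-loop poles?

ζ = 0.717

Forward path: (21.6 + 1.5s)·5.3/(s(s+7.4)). The closed-loop characteristic equation is s² + (7.4 + 5.3·1.5)s + 5.3·21.6 = 0.
That is s² + 15.35s + 114.5 = 0, so ω_n = 10.7 rad/s and ζ = 15.35/(2·10.7) = 0.7173.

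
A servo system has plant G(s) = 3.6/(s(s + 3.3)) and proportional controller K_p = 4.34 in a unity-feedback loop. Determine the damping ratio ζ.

With unity feedback the closed-loop characteristic equation is s² + 3.3s + 4.34·3.6 = s² + 3.3s + 15.62 = 0.
So ω_n² = 15.62 ⇒ ω_n = 3.953 rad/s, and ζ = 3.3/(2ω_n) = 0.417.

ζ = 0.417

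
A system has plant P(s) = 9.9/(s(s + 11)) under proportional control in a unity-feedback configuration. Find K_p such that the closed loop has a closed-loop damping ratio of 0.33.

K_p = 28.1

Closed-loop characteristic equation: s² + 11s + K_p·9.9 = 0.
So ω_n = √(9.9K_p) and 2ζω_n = 11, giving ζ = 11/(2√(9.9K_p)).
Setting ζ = 0.33: √(9.9K_p) = 11/(2·0.33) = 16.67, so K_p = 277.8/9.9 = 28.1.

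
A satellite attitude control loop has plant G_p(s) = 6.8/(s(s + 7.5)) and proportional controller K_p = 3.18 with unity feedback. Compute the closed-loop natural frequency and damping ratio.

The closed-loop denominator is s(s+7.5) + 3.18·6.8 = s² + 7.5s + 21.62.
Matching s² + 2ζω_n s + ω_n²: ω_n = √21.62 = 4.65 rad/s and 2ζω_n = 7.5, so ζ = 7.5/(2·4.65) = 0.806.

ω_n = 4.65 rad/s, ζ = 0.806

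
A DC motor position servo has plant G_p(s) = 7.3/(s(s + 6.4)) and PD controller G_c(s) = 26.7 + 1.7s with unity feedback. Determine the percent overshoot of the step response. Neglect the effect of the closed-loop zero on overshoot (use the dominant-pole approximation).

5.71%

Forward path: (26.7 + 1.7s)·7.3/(s(s+6.4)). The closed-loop characteristic equation is s² + (6.4 + 7.3·1.7)s + 7.3·26.7 = 0.
That is s² + 18.81s + 194.9 = 0, so ω_n = 13.96 rad/s and ζ = 18.81/(2·13.96) = 0.6737.
%OS = 100·exp(−πζ/√(1−ζ²)) = 5.71%.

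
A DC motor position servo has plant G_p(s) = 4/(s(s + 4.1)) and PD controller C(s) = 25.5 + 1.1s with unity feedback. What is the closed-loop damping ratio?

Forward path: (25.5 + 1.1s)·4/(s(s+4.1)). The closed-loop characteristic equation is s² + (4.1 + 4·1.1)s + 4·25.5 = 0.
That is s² + 8.5s + 102 = 0, so ω_n = 10.1 rad/s and ζ = 8.5/(2·10.1) = 0.4208.

ζ = 0.421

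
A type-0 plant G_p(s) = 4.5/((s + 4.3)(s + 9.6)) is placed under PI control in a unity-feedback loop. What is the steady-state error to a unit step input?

The PI controller's integrator makes the forward path type 1, so e_ss to a step is zero.

0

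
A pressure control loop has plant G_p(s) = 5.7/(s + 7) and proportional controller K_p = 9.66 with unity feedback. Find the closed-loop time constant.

τ = 0.0161 s

Closed-loop transfer function: T(s) = K_p·G_p(s)/(1 + K_p·G_p(s)) = 55.06/(s + 7 + 55.06) = 55.06/(s + 62.06).
Time constant τ = 1/62.06 = 0.0161 s.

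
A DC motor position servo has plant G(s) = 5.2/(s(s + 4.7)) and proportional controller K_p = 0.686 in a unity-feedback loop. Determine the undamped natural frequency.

ω_n = 1.89 rad/s

The closed-loop denominator is s(s+4.7) + 0.686·5.2 = s² + 4.7s + 3.567.
Matching s² + 2ζω_n s + ω_n²: ω_n = √3.567 = 1.889 rad/s and 2ζω_n = 4.7, so ζ = 4.7/(2·1.889) = 1.24.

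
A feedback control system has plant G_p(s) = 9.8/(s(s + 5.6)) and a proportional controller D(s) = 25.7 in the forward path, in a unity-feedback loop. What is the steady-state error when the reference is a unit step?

The open loop D(s)G_p(s) has a pole at the origin (type 1), so the static position error constant is infinite and e_ss = 1/(1+∞) = 0.

0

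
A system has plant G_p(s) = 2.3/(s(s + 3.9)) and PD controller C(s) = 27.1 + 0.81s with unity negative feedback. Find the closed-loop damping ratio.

Forward path: (27.1 + 0.81s)·2.3/(s(s+3.9)). The closed-loop characteristic equation is s² + (3.9 + 2.3·0.81)s + 2.3·27.1 = 0.
That is s² + 5.763s + 62.33 = 0, so ω_n = 7.895 rad/s and ζ = 5.763/(2·7.895) = 0.365.

ζ = 0.365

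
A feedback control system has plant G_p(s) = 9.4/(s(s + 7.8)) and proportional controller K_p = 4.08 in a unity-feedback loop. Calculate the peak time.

From 1 + K_pG_p(s) = 0: s² + 7.8s + 38.35 = 0 ⇒ ω_n = 6.193, ζ = 0.6298.
Damped frequency ω_d = ω_n√(1−ζ²) = 4.811 rad/s, so peak time T_p = π/ω_d = 0.653 s.

T_p = 0.653 s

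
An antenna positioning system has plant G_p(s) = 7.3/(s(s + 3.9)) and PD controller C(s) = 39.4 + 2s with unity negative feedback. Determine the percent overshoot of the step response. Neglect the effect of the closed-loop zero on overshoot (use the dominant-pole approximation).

Forward path: (39.4 + 2s)·7.3/(s(s+3.9)). The closed-loop characteristic equation is s² + (3.9 + 7.3·2)s + 7.3·39.4 = 0.
That is s² + 18.5s + 287.6 = 0, so ω_n = 16.96 rad/s and ζ = 18.5/(2·16.96) = 0.5454.
%OS = 100·exp(−πζ/√(1−ζ²)) = 12.9%.

12.9%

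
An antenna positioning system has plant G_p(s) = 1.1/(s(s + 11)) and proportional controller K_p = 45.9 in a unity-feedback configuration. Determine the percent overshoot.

2.15%

The closed-loop denominator s² + 11s + 50.49 gives ω_n = √50.49 = 7.106 and ζ = 11/(2ω_n) = 0.774.
%OS = 100·exp(−πζ/√(1−ζ²)) = 100·exp(−π·0.774/√0.4009) = 2.15%.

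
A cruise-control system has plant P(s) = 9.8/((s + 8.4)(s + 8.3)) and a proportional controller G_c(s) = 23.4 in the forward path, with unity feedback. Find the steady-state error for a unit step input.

The loop is type 0. Static position error constant K_pos = G_c(0)·P(0) = 23.4·0.1406 = 3.289.
Steady-state error to a unit step: e_ss = 1/(1+K_pos) = 1/4.289 = 0.233.

0.233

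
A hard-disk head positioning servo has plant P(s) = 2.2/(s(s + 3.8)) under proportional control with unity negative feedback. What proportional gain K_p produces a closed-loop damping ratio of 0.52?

Closed-loop characteristic equation: s² + 3.8s + K_p·2.2 = 0.
So ω_n = √(2.2K_p) and 2ζω_n = 3.8, giving ζ = 3.8/(2√(2.2K_p)).
Setting ζ = 0.52: √(2.2K_p) = 3.8/(2·0.52) = 3.654, so K_p = 13.35/2.2 = 6.07.

K_p = 6.07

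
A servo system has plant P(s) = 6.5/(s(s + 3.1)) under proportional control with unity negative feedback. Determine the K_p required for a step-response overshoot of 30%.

K_p = 2.89

From %OS = 100·exp(−πζ/√(1−ζ²)) = 30%, ζ = −ln(0.3)/√(π²+ln²(0.3)) = 0.3579.
Characteristic equation s² + 3.1s + 6.5K_p = 0 gives ζ = 3.1/(2√(6.5K_p)).
Setting ζ = 0.3579: √(6.5K_p) = 3.1/(2·0.3579) = 4.331, so K_p = 18.76/6.5 = 2.89.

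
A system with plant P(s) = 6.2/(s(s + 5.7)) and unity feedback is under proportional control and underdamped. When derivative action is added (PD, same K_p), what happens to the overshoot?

decrease

The derivative term adds K·K_d to the s-coefficient of the characteristic equation, raising 2ζω_n while ω_n is unchanged; ζ increases, so overshoot decreases.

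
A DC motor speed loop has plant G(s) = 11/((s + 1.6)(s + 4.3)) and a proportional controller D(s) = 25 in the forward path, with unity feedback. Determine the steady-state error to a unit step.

0.0244

The loop is type 0. Static position error constant K_pos = D(0)·G(0) = 25·1.599 = 39.97.
Steady-state error to a unit step: e_ss = 1/(1+K_pos) = 1/40.97 = 0.0244.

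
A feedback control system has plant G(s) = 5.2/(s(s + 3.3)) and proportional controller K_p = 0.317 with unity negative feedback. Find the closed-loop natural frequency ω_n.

The closed-loop denominator is s(s+3.3) + 0.317·5.2 = s² + 3.3s + 1.648.
Matching s² + 2ζω_n s + ω_n²: ω_n = √1.648 = 1.284 rad/s and 2ζω_n = 3.3, so ζ = 3.3/(2·1.284) = 1.29.

ω_n = 1.28 rad/s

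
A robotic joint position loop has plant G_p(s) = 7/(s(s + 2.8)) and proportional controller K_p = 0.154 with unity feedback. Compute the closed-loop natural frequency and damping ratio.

ω_n = 1.04 rad/s, ζ = 1.35

The closed-loop denominator is s(s+2.8) + 0.154·7 = s² + 2.8s + 1.078.
So ω_n² = 1.078 ⇒ ω_n = 1.038 rad/s, and ζ = 2.8/(2ω_n) = 1.35.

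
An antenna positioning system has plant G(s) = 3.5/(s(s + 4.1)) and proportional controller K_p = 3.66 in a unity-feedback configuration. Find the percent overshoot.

11.1%

From 1 + K_pG(s) = 0: s² + 4.1s + 12.81 = 0 ⇒ ω_n = 3.579, ζ = 0.5728.
%OS = 100·exp(−πζ/√(1−ζ²)) = 100·exp(−π·0.5728/√0.6719) = 11.1%.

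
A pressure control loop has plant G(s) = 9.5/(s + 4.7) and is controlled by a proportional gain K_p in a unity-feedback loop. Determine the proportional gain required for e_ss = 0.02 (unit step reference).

The loop is type 0, so e_ss(step) = 1/(1 + K_pos) with K_pos = K_p·G(0).
G(0) = 2.021. Require 1/(1 + K_p·2.021) = 0.02, so 1 + 2.021·K_p = 50.
K_p = (50 − 1)/2.021 = 24.2.

K_p = 24.2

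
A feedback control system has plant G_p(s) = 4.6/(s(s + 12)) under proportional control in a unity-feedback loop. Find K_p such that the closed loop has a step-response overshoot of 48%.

K_p = 151

From %OS = 100·exp(−πζ/√(1−ζ²)) = 48%, ζ = −ln(0.48)/√(π²+ln²(0.48)) = 0.2275.
Characteristic equation s² + 12s + 4.6K_p = 0 gives ζ = 12/(2√(4.6K_p)).
Setting ζ = 0.2275: √(4.6K_p) = 12/(2·0.2275) = 26.37, so K_p = 695.5/4.6 = 151.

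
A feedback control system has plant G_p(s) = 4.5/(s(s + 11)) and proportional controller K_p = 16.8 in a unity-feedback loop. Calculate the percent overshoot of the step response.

7.69%

From 1 + K_pG_p(s) = 0: s² + 11s + 75.6 = 0 ⇒ ω_n = 8.695, ζ = 0.6326.
%OS = 100·exp(−πζ/√(1−ζ²)) = 100·exp(−π·0.6326/√0.5999) = 7.69%.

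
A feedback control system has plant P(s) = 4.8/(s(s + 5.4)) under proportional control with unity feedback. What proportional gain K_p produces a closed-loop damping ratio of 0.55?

K_p = 5.02

Closed-loop characteristic equation: s² + 5.4s + K_p·4.8 = 0.
So ω_n = √(4.8K_p) and 2ζω_n = 5.4, giving ζ = 5.4/(2√(4.8K_p)).
Setting ζ = 0.55: √(4.8K_p) = 5.4/(2·0.55) = 4.909, so K_p = 24.1/4.8 = 5.02.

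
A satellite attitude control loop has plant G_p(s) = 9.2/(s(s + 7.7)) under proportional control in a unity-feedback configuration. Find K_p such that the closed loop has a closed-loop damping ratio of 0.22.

Closed-loop characteristic equation: s² + 7.7s + K_p·9.2 = 0.
So ω_n = √(9.2K_p) and 2ζω_n = 7.7, giving ζ = 7.7/(2√(9.2K_p)).
Setting ζ = 0.22: √(9.2K_p) = 7.7/(2·0.22) = 17.5, so K_p = 306.2/9.2 = 33.3.

K_p = 33.3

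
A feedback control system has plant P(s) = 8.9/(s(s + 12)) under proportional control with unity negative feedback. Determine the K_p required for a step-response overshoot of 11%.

K_p = 12.2

From %OS = 100·exp(−πζ/√(1−ζ²)) = 11%, ζ = −ln(0.11)/√(π²+ln²(0.11)) = 0.5749.
Characteristic equation s² + 12s + 8.9K_p = 0 gives ζ = 12/(2√(8.9K_p)).
Setting ζ = 0.5749: √(8.9K_p) = 12/(2·0.5749) = 10.44, so K_p = 108.9/8.9 = 12.2.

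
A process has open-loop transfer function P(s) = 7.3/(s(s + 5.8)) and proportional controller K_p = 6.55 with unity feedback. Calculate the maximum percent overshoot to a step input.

23.4%

From 1 + K_pP(s) = 0: s² + 5.8s + 47.81 = 0 ⇒ ω_n = 6.915, ζ = 0.4194.
%OS = 100·exp(−πζ/√(1−ζ²)) = 100·exp(−π·0.4194/√0.8241) = 23.4%.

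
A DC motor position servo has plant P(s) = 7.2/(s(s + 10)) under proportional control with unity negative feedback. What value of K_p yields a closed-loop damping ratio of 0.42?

Closed-loop characteristic equation: s² + 10s + K_p·7.2 = 0.
So ω_n = √(7.2K_p) and 2ζω_n = 10, giving ζ = 10/(2√(7.2K_p)).
Setting ζ = 0.42: √(7.2K_p) = 10/(2·0.42) = 11.9, so K_p = 141.7/7.2 = 19.7.

K_p = 19.7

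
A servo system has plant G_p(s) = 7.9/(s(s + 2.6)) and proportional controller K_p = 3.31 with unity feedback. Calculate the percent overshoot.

Closed-loop characteristic equation: s² + 2.6s + 26.15 = 0, so ω_n = 5.114 rad/s and ζ = 2.6/(2·5.114) = 0.2542.
%OS = 100·exp(−πζ/√(1−ζ²)) = 100·exp(−π·0.2542/√0.9354) = 43.8%.

43.8%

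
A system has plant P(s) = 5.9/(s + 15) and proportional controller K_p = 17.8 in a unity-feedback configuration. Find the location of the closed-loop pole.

s = -120

Closed-loop transfer function: T(s) = K_p·P(s)/(1 + K_p·P(s)) = 105/(s + 15 + 105) = 105/(s + 120).
The closed-loop pole is at s = −120.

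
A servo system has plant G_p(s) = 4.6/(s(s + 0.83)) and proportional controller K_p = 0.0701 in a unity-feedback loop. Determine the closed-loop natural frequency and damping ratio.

ω_n = 0.568 rad/s, ζ = 0.731

With unity feedback the closed-loop characteristic equation is s² + 0.83s + 0.0701·4.6 = s² + 0.83s + 0.3225 = 0.
So ω_n² = 0.3225 ⇒ ω_n = 0.5679 rad/s, and ζ = 0.83/(2ω_n) = 0.731.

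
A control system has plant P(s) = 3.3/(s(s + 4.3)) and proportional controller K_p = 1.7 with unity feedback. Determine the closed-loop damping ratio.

1 + K_p·P(s) = 0 gives s² + 4.3s + 5.61 = 0.
So ω_n² = 5.61 ⇒ ω_n = 2.369 rad/s, and ζ = 4.3/(2ω_n) = 0.908.

ζ = 0.908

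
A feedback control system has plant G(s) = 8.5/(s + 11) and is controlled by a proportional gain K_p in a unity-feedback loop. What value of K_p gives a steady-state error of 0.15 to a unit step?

K_p = 7.33

For a type-0 loop with proportional control, e_ss = 1/(1 + K_p·G(0)).
G(0) = 0.7727. Require 1/(1 + K_p·0.7727) = 0.15, so 1 + 0.7727·K_p = 6.667.
K_p = (6.667 − 1)/0.7727 = 7.33.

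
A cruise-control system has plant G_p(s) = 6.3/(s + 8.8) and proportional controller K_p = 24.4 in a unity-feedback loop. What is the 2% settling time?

T_s ≈ 0.0246 s

Closed-loop transfer function: T(s) = K_p·G_p(s)/(1 + K_p·G_p(s)) = 153.7/(s + 8.8 + 153.7) = 153.7/(s + 162.5).
Time constant τ = 1/162.5 = 0.006153 s, so the 2% settling time is about 4τ = 0.0246 s.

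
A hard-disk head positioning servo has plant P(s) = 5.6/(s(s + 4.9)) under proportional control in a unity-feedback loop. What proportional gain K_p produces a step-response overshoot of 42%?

From %OS = 100·exp(−πζ/√(1−ζ²)) = 42%, ζ = −ln(0.42)/√(π²+ln²(0.42)) = 0.2662.
Characteristic equation s² + 4.9s + 5.6K_p = 0 gives ζ = 4.9/(2√(5.6K_p)).
Setting ζ = 0.2662: √(5.6K_p) = 4.9/(2·0.2662) = 9.205, so K_p = 84.72/5.6 = 15.1.

K_p = 15.1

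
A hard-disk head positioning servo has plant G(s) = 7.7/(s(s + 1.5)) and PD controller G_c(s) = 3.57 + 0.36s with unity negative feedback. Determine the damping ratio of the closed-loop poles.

ζ = 0.407

Forward path: (3.57 + 0.36s)·7.7/(s(s+1.5)). The closed-loop characteristic equation is s² + (1.5 + 7.7·0.36)s + 7.7·3.57 = 0.
That is s² + 4.272s + 27.49 = 0, so ω_n = 5.243 rad/s and ζ = 4.272/(2·5.243) = 0.4074.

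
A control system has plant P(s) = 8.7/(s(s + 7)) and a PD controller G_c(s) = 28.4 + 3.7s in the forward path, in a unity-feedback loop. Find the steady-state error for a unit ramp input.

The loop has one pole at the origin (type 1). Velocity error constant K_v = lim_{s→0} s·G_c(s)P(s) = 28.4·8.7/7 = 35.3.
Steady-state error to a unit ramp: e_ss = 1/K_v = 0.0283.

0.0283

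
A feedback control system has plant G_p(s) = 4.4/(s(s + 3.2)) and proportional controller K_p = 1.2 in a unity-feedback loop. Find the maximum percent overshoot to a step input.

4.75%

From 1 + K_pG_p(s) = 0: s² + 3.2s + 5.28 = 0 ⇒ ω_n = 2.298, ζ = 0.6963.
%OS = 100·exp(−πζ/√(1−ζ²)) = 100·exp(−π·0.6963/√0.5152) = 4.75%.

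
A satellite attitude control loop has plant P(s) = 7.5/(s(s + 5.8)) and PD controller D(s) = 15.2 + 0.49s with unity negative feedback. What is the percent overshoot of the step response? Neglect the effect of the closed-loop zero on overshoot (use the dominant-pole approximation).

21.1%

Forward path: (15.2 + 0.49s)·7.5/(s(s+5.8)). The closed-loop characteristic equation is s² + (5.8 + 7.5·0.49)s + 7.5·15.2 = 0.
That is s² + 9.475s + 114 = 0, so ω_n = 10.68 rad/s and ζ = 9.475/(2·10.68) = 0.4437.
%OS = 100·exp(−πζ/√(1−ζ²)) = 21.1%.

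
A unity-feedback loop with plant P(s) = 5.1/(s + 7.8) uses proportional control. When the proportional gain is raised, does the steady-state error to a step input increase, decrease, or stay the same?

The position error constant K_pos = K_p·P(0) grows with K_p, and e_ss = 1/(1+K_pos) falls.

decrease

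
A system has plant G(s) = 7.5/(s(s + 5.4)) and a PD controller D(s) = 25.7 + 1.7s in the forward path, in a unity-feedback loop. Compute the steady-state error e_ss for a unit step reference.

The open loop D(s)G(s) has a pole at the origin (type 1), so the static position error constant is infinite and e_ss = 1/(1+∞) = 0.

0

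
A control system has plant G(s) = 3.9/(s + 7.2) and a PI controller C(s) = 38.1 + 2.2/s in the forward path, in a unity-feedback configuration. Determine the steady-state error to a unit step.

The open loop C(s)G(s) has a pole at the origin (type 1), so the static position error constant is infinite and e_ss = 1/(1+∞) = 0.

0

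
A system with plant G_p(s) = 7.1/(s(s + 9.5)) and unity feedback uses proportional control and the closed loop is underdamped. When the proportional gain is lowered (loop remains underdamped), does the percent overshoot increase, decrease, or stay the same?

decrease

ζ = 9.5/(2√(7.1K_p)) rises as K_p falls; higher damping means less overshoot.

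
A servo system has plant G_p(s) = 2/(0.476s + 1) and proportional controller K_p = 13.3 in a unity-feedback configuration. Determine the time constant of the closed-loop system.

Closed loop: T(s) = K_p·G_p/(1+K_p·G_p) = 26.6/(0.476s + 1 + 26.6), with pole at s = −(1 + 26.6)/0.476 = −57.98.
Closed-loop time constant τ = 1/57.98 = 0.0172 s.

τ = 0.0172 s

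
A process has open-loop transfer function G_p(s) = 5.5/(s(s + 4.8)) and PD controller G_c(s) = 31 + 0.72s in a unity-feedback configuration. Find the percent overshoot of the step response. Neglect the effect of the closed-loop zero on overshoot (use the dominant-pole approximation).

32.7%

Forward path: (31 + 0.72s)·5.5/(s(s+4.8)). The closed-loop characteristic equation is s² + (4.8 + 5.5·0.72)s + 5.5·31 = 0.
That is s² + 8.76s + 170.5 = 0, so ω_n = 13.06 rad/s and ζ = 8.76/(2·13.06) = 0.3354.
%OS = 100·exp(−πζ/√(1−ζ²)) = 32.7%.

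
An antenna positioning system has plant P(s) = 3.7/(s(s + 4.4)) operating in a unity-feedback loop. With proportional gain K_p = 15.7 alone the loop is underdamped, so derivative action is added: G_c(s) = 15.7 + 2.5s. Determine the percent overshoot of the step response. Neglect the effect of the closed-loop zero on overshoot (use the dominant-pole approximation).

0.18%

Forward path: (15.7 + 2.5s)·3.7/(s(s+4.4)). The closed-loop characteristic equation is s² + (4.4 + 3.7·2.5)s + 3.7·15.7 = 0.
That is s² + 13.65s + 58.09 = 0, so ω_n = 7.622 rad/s and ζ = 13.65/(2·7.622) = 0.8955.
%OS = 100·exp(−πζ/√(1−ζ²)) = 0.18%.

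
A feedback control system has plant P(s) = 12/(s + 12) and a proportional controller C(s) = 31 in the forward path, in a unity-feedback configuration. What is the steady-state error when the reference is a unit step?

The loop is type 0. Static position error constant K_pos = C(0)·P(0) = 31·1 = 31.
Steady-state error to a unit step: e_ss = 1/(1+K_pos) = 1/32 = 0.0312.

0.0312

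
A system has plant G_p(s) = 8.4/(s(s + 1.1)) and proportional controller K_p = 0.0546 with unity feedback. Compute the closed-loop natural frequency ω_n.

The closed-loop denominator is s(s+1.1) + 0.0546·8.4 = s² + 1.1s + 0.4586.
So ω_n² = 0.4586 ⇒ ω_n = 0.6772 rad/s, and ζ = 1.1/(2ω_n) = 0.812.

ω_n = 0.677 rad/s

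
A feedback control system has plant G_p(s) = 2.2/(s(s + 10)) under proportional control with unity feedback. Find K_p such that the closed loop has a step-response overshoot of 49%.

K_p = 232

From %OS = 100·exp(−πζ/√(1−ζ²)) = 49%, ζ = −ln(0.49)/√(π²+ln²(0.49)) = 0.2214.
Characteristic equation s² + 10s + 2.2K_p = 0 gives ζ = 10/(2√(2.2K_p)).
Setting ζ = 0.2214: √(2.2K_p) = 10/(2·0.2214) = 22.58, so K_p = 509.9/2.2 = 232.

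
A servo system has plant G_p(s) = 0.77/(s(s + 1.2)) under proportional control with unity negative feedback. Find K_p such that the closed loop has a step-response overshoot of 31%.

K_p = 3.83

From %OS = 100·exp(−πζ/√(1−ζ²)) = 31%, ζ = −ln(0.31)/√(π²+ln²(0.31)) = 0.3493.
Characteristic equation s² + 1.2s + 0.77K_p = 0 gives ζ = 1.2/(2√(0.77K_p)).
Setting ζ = 0.3493: √(0.77K_p) = 1.2/(2·0.3493) = 1.718, so K_p = 2.95/0.77 = 3.83.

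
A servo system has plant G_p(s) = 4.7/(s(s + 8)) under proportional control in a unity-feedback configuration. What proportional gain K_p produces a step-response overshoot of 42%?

K_p = 48.1

From %OS = 100·exp(−πζ/√(1−ζ²)) = 42%, ζ = −ln(0.42)/√(π²+ln²(0.42)) = 0.2662.
Characteristic equation s² + 8s + 4.7K_p = 0 gives ζ = 8/(2√(4.7K_p)).
Setting ζ = 0.2662: √(4.7K_p) = 8/(2·0.2662) = 15.03, so K_p = 225.8/4.7 = 48.1.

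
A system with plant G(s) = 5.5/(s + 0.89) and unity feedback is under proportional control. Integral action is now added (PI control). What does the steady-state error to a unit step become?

0

Adding integral action puts a pole at s = 0 in the forward path, raising the system type to 1; a type-1 loop has zero steady-state error to a step.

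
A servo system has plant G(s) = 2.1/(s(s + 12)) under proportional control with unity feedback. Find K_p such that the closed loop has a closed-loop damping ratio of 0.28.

Closed-loop characteristic equation: s² + 12s + K_p·2.1 = 0.
So ω_n = √(2.1K_p) and 2ζω_n = 12, giving ζ = 12/(2√(2.1K_p)).
Setting ζ = 0.28: √(2.1K_p) = 12/(2·0.28) = 21.43, so K_p = 459.2/2.1 = 219.

K_p = 219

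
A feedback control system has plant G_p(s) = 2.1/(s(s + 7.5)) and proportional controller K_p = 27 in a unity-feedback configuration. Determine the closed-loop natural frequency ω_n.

With unity feedback the closed-loop characteristic equation is s² + 7.5s + 27·2.1 = s² + 7.5s + 56.7 = 0.
Matching s² + 2ζω_n s + ω_n²: ω_n = √56.7 = 7.53 rad/s and 2ζω_n = 7.5, so ζ = 7.5/(2·7.53) = 0.498.

ω_n = 7.53 rad/s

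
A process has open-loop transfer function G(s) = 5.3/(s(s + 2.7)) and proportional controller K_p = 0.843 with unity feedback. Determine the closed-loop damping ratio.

With unity feedback the closed-loop characteristic equation is s² + 2.7s + 0.843·5.3 = s² + 2.7s + 4.468 = 0.
So ω_n² = 4.468 ⇒ ω_n = 2.114 rad/s, and ζ = 2.7/(2ω_n) = 0.639.

ζ = 0.639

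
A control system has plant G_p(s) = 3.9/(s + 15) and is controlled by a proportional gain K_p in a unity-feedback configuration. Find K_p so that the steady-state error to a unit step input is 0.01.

K_p = 381

The loop is type 0, so e_ss(step) = 1/(1 + K_pos) with K_pos = K_p·G_p(0).
G_p(0) = 0.26. Require 1/(1 + K_p·0.26) = 0.01, so 1 + 0.26·K_p = 100.
K_p = (100 − 1)/0.26 = 381.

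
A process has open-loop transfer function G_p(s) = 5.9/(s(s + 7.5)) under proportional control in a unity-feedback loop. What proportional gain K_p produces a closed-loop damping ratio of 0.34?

K_p = 20.6

Closed-loop characteristic equation: s² + 7.5s + K_p·5.9 = 0.
So ω_n = √(5.9K_p) and 2ζω_n = 7.5, giving ζ = 7.5/(2√(5.9K_p)).
Setting ζ = 0.34: √(5.9K_p) = 7.5/(2·0.34) = 11.03, so K_p = 121.6/5.9 = 20.6.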